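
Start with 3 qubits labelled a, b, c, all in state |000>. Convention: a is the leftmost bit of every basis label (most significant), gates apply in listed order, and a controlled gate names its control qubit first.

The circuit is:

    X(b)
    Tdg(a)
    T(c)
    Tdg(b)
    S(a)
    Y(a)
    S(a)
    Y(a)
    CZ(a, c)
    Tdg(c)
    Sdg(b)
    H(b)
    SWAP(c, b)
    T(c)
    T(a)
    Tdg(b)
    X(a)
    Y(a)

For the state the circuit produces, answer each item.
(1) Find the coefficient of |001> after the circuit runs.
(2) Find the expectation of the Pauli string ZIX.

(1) The final state's coefficient on |001> equals sqrt(2)*I/2.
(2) The observable ZIX averages to -sqrt(2)/2.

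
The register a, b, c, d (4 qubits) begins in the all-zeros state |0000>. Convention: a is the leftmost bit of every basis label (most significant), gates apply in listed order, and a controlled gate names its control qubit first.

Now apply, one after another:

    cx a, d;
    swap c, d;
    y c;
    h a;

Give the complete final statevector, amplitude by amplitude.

The final amplitudes are sqrt(2)*I/2 on |0010>, sqrt(2)*I/2 on |1010>, and 0 on every other basis state.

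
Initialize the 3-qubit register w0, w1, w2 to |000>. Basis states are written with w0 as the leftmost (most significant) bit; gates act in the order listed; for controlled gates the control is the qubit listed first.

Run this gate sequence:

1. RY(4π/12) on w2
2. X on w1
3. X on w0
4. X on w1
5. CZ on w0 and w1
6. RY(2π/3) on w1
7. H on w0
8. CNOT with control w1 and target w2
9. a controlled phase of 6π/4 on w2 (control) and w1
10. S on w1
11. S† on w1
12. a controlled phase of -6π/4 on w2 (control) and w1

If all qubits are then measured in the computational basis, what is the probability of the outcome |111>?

A full measurement returns |111> with probability 9/32.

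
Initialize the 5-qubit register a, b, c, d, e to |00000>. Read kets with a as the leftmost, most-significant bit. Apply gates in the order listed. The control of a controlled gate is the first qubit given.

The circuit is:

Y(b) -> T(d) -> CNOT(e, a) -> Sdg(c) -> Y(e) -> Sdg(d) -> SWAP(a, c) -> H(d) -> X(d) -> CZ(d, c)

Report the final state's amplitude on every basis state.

The final amplitudes are -sqrt(2)/2 on |01001>, -sqrt(2)/2 on |01011>, and 0 on every other basis state.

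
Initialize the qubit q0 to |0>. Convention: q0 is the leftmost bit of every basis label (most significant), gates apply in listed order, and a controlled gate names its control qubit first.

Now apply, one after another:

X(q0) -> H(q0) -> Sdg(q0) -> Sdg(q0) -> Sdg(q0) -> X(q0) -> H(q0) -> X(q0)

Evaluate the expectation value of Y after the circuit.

The observable Y averages to 1.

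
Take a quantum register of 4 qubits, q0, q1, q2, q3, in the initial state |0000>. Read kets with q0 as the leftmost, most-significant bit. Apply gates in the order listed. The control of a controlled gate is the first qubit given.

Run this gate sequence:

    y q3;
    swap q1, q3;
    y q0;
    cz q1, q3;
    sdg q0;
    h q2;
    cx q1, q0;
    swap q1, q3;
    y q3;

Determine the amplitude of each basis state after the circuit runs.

The final amplitudes are sqrt(2)/2 on |0000>, sqrt(2)/2 on |0010>, and 0 on every other basis state.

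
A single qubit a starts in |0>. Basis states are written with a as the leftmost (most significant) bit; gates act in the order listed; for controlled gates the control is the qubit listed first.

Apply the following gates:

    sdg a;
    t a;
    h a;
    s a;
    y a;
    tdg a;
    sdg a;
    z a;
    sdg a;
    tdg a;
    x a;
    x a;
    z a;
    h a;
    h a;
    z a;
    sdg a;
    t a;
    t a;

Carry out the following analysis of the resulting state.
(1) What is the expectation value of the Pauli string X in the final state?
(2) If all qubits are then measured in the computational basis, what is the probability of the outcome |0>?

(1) In the final state, X has expectation 1.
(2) The probability of measuring |0> is 1/2.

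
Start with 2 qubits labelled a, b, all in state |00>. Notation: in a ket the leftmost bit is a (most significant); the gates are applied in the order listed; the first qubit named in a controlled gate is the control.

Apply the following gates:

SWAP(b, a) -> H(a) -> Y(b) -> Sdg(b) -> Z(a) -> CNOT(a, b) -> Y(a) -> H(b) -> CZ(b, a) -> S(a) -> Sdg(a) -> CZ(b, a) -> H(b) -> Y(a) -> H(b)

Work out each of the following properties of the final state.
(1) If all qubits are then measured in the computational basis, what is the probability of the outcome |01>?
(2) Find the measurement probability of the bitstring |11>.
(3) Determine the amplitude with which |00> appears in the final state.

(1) A full measurement returns |01> with probability 1/4.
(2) Outcome |11> occurs with probability 1/4.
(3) The final state's coefficient on |00> equals 1/2.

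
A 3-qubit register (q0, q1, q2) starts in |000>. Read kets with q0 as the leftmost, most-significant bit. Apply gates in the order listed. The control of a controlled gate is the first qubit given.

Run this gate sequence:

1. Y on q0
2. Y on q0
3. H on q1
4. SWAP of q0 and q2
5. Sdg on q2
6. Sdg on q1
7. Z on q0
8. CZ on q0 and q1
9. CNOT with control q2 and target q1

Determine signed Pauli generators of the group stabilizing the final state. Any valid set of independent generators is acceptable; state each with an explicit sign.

The final state is stabilized by the group generated by -IYI, +ZII, +IIZ; other independent generating sets are equally valid.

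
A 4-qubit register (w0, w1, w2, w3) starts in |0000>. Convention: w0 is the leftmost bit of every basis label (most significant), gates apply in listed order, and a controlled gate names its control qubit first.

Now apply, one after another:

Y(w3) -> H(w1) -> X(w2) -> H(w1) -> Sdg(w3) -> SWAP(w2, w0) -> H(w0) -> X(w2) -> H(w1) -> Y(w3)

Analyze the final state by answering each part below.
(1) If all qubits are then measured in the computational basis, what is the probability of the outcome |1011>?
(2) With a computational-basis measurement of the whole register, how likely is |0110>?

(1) The probability of measuring |1011> is 0.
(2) The probability of measuring |0110> is 1/4.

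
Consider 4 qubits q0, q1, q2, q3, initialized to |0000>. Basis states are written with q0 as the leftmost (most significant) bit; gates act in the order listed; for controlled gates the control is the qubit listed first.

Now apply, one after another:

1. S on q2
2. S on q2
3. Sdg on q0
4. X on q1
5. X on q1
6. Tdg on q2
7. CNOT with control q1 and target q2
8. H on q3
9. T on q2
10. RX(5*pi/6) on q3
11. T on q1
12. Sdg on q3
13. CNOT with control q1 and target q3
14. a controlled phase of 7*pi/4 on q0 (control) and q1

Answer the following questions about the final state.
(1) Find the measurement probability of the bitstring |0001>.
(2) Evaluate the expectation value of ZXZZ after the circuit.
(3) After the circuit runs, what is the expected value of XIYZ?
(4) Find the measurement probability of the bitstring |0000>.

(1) The probability of measuring |0001> is 1/2.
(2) In the final state, ZXZZ has expectation 0.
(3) The expectation value of XIYZ is 0.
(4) A full measurement returns |0000> with probability 1/2.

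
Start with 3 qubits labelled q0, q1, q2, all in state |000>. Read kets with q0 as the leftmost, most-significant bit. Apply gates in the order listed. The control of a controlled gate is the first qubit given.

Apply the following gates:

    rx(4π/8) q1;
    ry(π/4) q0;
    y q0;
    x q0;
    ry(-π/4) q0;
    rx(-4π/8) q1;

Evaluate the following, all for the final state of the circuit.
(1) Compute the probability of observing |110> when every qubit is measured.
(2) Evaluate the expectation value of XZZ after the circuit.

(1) A full measurement returns |110> with probability 0.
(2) The expectation value of XZZ is -1.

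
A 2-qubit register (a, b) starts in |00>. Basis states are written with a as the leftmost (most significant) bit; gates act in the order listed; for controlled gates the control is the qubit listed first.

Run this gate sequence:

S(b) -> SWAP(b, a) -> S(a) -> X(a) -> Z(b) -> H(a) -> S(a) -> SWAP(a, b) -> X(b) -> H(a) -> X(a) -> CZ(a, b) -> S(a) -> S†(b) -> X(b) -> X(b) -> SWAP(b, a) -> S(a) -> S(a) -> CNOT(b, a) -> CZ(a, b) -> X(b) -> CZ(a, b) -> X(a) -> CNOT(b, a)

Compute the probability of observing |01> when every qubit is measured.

A full measurement returns |01> with probability 1/4.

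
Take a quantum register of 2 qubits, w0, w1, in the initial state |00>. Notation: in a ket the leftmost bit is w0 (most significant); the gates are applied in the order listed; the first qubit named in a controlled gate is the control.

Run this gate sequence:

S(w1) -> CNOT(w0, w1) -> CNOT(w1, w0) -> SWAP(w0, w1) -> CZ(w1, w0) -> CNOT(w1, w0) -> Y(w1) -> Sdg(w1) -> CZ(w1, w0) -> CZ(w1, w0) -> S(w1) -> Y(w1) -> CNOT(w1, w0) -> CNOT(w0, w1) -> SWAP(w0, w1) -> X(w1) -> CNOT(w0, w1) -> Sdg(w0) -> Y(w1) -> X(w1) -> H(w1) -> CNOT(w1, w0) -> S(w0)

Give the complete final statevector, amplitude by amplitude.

The final amplitudes are -sqrt(2)*I/2 on |00>, 0 on |01>, 0 on |10>, -sqrt(2)/2 on |11>. Key observation: the block from step 6 through step 13 cancels to the identity and can be dropped.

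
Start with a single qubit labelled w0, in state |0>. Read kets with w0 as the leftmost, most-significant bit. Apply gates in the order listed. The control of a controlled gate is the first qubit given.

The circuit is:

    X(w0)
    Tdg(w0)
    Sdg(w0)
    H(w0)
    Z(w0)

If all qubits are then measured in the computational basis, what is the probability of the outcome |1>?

A full measurement returns |1> with probability 1/2.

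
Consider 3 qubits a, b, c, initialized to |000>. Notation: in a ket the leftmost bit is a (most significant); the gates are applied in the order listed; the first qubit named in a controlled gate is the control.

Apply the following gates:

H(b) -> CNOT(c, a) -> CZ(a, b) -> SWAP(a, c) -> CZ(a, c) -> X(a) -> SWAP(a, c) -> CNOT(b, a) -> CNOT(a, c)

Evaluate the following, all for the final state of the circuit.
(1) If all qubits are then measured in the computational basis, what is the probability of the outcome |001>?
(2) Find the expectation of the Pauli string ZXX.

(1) A full measurement returns |001> with probability 1/2.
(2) The observable ZXX averages to 0.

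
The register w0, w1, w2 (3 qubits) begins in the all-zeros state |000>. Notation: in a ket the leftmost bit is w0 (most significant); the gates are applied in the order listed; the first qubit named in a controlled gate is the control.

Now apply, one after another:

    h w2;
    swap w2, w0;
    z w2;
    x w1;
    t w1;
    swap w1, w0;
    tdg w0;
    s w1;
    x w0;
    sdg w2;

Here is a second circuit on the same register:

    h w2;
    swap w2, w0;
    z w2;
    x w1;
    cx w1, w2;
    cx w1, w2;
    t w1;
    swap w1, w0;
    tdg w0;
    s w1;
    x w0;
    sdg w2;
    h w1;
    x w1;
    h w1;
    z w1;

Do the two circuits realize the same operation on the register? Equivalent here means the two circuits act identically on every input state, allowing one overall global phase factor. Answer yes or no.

Yes: on every input state the two circuits agree up to one overall phase factor.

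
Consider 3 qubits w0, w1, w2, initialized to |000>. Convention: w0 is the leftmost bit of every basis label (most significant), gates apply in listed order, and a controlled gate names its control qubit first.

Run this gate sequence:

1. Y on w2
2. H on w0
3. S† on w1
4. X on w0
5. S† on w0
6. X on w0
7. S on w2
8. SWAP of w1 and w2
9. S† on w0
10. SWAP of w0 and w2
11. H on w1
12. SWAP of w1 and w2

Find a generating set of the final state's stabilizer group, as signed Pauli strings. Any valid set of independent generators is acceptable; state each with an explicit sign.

One valid set of independent stabilizer generators is +IXI, -IIX, +ZII (any independent generating set of the same group is equally correct).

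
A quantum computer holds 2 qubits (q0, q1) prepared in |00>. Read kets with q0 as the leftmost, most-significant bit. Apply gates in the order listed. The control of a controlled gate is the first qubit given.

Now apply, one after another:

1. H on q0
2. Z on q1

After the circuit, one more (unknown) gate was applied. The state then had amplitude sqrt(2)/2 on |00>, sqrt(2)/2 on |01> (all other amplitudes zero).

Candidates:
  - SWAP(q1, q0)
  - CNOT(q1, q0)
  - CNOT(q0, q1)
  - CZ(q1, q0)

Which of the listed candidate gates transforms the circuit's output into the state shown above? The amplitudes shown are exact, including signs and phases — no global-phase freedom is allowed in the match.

The unique candidate consistent with the amplitudes is SWAP(q1, q0).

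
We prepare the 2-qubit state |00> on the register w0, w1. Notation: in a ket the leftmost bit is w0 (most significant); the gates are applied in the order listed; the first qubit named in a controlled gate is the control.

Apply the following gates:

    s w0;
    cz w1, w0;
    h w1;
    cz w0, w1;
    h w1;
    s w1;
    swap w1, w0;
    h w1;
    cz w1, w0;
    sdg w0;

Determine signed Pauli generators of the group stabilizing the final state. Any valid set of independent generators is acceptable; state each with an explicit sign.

One valid set of independent stabilizer generators is +IX, +ZI (any independent generating set of the same group is equally correct).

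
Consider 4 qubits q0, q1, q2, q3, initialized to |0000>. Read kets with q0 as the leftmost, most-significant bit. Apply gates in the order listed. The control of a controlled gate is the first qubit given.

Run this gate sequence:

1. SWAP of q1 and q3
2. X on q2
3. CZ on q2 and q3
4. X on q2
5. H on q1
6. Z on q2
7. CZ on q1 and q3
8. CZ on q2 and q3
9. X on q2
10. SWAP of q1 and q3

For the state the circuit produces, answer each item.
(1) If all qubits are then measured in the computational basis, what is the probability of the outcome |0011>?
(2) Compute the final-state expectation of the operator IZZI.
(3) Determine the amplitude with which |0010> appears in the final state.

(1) The probability of measuring |0011> is 1/2.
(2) The observable IZZI averages to -1.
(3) The final state's coefficient on |0010> equals sqrt(2)/2.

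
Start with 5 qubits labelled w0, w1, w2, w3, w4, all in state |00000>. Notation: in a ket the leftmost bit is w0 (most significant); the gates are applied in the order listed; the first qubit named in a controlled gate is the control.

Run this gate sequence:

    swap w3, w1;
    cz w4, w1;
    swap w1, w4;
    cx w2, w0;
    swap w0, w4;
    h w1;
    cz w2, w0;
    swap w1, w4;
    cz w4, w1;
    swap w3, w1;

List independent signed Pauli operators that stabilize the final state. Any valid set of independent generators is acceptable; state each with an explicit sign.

The final state is stabilized by the group generated by +IIIIX, +ZIIII, +IZIII, +IIZII, +IIIZI; other independent generating sets are equally valid.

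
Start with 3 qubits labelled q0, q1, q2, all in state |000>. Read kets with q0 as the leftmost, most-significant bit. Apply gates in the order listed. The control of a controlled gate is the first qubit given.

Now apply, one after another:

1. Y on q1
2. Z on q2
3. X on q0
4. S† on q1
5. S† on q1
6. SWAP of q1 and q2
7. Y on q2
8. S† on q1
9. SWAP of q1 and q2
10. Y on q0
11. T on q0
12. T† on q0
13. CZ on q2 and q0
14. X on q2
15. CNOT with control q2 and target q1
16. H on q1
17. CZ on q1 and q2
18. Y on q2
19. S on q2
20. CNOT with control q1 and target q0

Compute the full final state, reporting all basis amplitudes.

The resulting statevector has amplitude sqrt(2)/2 on |000>, sqrt(2)/2 on |110>, and 0 on every other basis state.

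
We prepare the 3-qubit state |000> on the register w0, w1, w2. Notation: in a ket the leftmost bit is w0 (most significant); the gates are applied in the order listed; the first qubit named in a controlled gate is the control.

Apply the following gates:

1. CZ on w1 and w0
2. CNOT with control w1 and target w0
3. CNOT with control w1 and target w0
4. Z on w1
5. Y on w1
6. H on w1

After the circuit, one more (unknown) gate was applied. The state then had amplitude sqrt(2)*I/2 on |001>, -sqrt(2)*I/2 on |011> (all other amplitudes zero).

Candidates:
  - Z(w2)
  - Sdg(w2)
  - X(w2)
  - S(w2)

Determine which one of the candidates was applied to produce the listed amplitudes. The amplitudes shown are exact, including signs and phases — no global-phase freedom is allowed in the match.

The applied gate was X(w2). Key observation: steps 2-3 multiply out to the identity, so the circuit reduces to the remaining gates.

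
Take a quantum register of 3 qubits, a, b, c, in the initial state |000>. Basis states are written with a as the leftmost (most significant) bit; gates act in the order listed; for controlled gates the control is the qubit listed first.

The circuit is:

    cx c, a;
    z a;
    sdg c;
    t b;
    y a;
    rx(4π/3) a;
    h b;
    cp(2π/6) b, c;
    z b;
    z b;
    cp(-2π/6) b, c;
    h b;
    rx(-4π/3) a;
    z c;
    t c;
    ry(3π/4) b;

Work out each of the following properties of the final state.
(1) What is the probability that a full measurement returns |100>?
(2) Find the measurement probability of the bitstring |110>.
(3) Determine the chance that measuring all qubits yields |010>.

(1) A full measurement returns |100> with probability 1/2 - sqrt(2)/4. Key observation: gates 6-13 undo each other exactly, leaving only the rest of the circuit to track.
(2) A full measurement returns |110> with probability sqrt(2)/4 + 1/2.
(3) The probability of measuring |010> is 0.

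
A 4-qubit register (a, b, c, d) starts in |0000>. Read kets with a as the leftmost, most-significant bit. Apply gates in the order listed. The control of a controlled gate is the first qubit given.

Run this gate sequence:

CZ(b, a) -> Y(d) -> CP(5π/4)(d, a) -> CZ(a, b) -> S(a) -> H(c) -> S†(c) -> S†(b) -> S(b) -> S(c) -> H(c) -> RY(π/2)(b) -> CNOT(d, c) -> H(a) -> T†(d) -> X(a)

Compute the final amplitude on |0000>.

The amplitude on |0000> is 0. Key observation: steps 6-11 multiply out to the identity, so the circuit reduces to the remaining gates.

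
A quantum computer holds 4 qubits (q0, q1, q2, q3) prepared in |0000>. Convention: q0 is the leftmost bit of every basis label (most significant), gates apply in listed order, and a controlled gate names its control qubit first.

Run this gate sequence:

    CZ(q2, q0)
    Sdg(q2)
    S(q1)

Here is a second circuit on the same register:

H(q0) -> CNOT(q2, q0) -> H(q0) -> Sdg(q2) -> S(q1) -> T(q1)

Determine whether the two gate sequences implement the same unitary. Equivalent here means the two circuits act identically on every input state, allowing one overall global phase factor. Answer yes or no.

No — the two circuits implement different unitaries, even allowing a global phase.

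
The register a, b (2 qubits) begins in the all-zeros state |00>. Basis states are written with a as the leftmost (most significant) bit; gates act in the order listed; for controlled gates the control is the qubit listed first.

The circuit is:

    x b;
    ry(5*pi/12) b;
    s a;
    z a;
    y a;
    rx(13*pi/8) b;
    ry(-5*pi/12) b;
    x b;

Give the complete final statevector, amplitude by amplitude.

The resulting statevector has amplitude 0 on |00>, 0 on |01>, -sqrt(6)*sin(3*pi/16)/4 - sqrt(1/2 - sqrt(2)/4)*sqrt(sqrt(2)/4 + 1/2)*sin(3*pi/16) - I*cos(3*pi/16) on |10>, -sqrt(2)*sin(3*pi/16)/4 + sqrt(3)*sqrt(1/2 - sqrt(2)/4)*sqrt(sqrt(2)/4 + 1/2)*sin(3*pi/16) on |11>.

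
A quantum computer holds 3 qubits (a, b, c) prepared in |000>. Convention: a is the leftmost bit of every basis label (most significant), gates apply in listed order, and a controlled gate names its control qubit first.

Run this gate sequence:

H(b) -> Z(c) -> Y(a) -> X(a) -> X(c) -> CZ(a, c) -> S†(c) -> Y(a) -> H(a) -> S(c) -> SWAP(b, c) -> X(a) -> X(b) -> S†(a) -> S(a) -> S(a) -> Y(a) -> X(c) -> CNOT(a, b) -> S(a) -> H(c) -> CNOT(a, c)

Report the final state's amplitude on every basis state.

After the circuit, the state carries amplitude -sqrt(2)/2 on |000>, -sqrt(2)/2 on |111>, and 0 on every other basis state.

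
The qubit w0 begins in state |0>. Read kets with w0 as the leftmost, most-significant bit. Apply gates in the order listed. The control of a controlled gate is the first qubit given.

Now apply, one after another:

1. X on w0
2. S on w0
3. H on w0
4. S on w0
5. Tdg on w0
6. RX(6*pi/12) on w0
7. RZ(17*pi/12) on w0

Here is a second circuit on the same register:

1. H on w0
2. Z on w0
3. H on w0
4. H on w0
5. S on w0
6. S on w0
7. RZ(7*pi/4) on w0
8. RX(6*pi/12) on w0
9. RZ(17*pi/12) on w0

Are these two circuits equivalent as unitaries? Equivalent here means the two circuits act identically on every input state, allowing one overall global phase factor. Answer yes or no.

No: there is an input state on which the two circuits produce genuinely different outputs (not merely differing by a phase).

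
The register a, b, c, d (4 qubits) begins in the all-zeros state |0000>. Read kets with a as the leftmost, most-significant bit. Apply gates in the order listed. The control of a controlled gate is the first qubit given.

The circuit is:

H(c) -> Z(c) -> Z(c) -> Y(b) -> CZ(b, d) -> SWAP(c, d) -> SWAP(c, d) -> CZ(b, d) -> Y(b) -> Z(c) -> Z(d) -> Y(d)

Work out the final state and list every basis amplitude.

After the circuit, the state carries amplitude sqrt(2)*I/2 on |0001>, -sqrt(2)*I/2 on |0011>, and 0 on every other basis state. Key observation: the block from step 3 through step 10 cancels to the identity and can be dropped.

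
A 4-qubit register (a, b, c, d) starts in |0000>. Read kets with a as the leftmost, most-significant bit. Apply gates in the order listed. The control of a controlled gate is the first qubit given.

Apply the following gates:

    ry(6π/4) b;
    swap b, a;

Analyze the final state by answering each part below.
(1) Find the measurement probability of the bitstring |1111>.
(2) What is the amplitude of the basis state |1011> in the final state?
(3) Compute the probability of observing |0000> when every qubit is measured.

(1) The probability of measuring |1111> is 0.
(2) |1011> carries amplitude 0 in the final state.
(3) The probability of measuring |0000> is 1/2.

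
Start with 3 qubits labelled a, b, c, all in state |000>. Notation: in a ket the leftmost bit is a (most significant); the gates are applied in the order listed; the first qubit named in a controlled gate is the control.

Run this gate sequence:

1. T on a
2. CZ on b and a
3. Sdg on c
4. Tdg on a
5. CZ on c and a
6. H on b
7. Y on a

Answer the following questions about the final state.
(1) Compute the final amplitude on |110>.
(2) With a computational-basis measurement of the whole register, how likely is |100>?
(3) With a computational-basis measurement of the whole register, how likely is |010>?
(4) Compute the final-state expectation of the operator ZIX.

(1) The amplitude on |110> is sqrt(2)*I/2.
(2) Outcome |100> occurs with probability 1/2.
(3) Outcome |010> occurs with probability 0.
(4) The observable ZIX averages to 0.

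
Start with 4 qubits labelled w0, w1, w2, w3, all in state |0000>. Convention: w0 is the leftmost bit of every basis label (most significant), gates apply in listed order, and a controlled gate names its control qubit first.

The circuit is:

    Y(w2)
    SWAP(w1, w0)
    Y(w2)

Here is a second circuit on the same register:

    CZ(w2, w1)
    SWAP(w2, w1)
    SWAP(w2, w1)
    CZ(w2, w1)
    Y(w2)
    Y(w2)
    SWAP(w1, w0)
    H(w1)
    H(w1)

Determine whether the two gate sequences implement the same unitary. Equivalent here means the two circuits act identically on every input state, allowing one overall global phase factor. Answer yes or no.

Yes, they are equivalent — the unitaries differ by at most a global phase.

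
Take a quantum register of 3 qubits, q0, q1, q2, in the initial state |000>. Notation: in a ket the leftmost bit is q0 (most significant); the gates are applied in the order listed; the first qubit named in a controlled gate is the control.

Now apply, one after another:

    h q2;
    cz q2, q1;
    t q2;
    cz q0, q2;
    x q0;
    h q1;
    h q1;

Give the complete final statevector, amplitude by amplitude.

The final amplitudes are sqrt(2)/2 on |100>, sqrt(2)*exp(I*pi/4)/2 on |101>, and 0 on every other basis state. Key observation: steps 6-7 multiply out to the identity, so the circuit reduces to the remaining gates.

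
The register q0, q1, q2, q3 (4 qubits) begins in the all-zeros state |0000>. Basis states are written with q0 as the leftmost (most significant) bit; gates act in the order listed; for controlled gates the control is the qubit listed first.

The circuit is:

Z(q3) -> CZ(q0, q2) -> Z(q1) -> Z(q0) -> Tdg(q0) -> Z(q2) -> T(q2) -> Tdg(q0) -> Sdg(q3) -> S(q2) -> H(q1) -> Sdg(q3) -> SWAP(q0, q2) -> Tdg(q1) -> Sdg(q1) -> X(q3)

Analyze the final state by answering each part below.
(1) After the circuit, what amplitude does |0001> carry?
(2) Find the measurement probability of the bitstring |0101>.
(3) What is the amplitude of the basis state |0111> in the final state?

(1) The final state's coefficient on |0001> equals sqrt(2)/2.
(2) Outcome |0101> occurs with probability 1/2.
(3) The final state's coefficient on |0111> equals 0.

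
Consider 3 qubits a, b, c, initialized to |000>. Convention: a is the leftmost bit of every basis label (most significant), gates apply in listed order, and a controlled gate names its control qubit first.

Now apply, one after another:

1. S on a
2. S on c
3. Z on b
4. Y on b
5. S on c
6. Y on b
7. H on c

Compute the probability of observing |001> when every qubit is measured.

Outcome |001> occurs with probability 1/2.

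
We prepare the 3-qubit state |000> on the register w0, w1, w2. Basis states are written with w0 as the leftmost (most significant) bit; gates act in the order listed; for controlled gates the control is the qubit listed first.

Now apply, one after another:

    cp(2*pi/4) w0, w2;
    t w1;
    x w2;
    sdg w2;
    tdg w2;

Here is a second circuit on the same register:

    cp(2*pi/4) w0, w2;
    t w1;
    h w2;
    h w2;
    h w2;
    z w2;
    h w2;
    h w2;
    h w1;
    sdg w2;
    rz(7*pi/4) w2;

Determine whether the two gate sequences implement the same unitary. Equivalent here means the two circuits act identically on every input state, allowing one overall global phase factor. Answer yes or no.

No — the two circuits implement different unitaries, even allowing a global phase.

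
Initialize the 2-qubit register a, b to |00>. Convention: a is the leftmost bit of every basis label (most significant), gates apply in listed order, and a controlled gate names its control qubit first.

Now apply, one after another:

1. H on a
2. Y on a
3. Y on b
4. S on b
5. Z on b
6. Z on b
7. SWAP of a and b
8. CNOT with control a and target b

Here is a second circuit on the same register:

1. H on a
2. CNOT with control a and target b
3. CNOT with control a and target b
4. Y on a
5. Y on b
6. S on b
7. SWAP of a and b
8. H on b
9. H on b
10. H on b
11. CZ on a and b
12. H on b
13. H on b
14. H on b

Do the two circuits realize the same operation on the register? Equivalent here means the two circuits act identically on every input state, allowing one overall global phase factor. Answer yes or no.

Yes, they are equivalent — the unitaries differ by at most a global phase.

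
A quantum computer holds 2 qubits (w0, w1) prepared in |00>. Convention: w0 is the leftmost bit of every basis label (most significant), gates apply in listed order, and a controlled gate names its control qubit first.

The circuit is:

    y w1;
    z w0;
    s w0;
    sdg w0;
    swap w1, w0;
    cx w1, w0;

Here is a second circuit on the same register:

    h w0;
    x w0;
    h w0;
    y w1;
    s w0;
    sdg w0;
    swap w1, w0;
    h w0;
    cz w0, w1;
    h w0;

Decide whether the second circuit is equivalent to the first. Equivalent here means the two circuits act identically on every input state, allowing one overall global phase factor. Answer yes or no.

Yes: on every input state the two circuits agree up to one overall phase factor.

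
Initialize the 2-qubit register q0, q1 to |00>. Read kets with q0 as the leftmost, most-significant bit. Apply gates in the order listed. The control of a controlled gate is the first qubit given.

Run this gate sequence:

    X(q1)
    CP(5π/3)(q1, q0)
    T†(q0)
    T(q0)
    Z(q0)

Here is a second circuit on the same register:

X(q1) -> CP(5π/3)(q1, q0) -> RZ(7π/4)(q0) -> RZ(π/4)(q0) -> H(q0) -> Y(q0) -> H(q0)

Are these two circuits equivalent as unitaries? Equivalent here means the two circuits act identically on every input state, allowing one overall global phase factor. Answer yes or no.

No — the two circuits implement different unitaries, even allowing a global phase.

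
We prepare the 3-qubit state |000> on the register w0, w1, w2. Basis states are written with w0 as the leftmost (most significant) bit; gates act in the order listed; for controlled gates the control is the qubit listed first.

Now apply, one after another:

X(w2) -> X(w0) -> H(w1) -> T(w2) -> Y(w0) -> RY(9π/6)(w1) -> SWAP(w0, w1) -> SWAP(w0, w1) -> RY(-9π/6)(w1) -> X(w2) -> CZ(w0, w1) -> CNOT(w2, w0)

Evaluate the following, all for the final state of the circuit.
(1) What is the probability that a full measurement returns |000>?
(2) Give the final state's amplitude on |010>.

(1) A full measurement returns |000> with probability 1/2.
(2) The amplitude on |010> is -sqrt(2)*exp(3*I*pi/4)/2.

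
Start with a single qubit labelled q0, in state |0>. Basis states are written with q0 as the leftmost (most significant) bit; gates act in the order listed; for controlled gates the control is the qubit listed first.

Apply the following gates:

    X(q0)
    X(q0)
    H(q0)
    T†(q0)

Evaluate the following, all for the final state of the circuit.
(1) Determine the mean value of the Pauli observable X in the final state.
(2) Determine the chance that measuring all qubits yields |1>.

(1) In the final state, X has expectation sqrt(2)/2. Key observation: steps 1-2 multiply out to the identity, so the circuit reduces to the remaining gates.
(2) The probability of measuring |1> is 1/2.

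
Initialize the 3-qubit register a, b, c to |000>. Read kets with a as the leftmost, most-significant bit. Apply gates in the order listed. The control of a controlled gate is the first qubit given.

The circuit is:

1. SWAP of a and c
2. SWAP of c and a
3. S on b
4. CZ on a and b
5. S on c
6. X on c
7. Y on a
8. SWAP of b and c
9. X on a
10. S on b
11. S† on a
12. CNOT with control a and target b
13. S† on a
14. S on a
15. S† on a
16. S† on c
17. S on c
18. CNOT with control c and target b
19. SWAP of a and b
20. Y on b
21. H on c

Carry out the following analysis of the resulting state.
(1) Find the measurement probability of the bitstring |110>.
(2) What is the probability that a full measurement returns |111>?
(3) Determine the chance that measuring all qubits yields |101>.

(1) A full measurement returns |110> with probability 1/2.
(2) Outcome |111> occurs with probability 1/2.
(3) A full measurement returns |101> with probability 0.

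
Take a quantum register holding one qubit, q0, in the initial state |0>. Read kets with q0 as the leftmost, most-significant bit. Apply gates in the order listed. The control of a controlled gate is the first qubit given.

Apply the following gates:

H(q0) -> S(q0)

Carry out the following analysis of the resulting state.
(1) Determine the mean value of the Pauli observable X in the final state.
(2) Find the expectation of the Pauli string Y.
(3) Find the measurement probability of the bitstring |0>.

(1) The observable X averages to 0.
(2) The expectation value of Y is 1.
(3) Outcome |0> occurs with probability 1/2.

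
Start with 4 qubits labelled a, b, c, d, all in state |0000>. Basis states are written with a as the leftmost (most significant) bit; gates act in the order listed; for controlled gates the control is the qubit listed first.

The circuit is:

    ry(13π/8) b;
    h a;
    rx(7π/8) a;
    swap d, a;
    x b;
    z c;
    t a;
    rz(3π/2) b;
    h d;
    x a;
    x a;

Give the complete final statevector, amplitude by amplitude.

The resulting statevector has amplitude -sqrt(sqrt(2) + 2)*exp(I*pi/4)/4 + sqrt(2 - sqrt(2))*exp(3*I*pi/4)/4 + sqrt(2)*exp(3*I*pi/4)/4 + sqrt(2)*exp(I*pi/4)/4 on |0000>, -sqrt(sqrt(2) + 2)*exp(I*pi/4)/4 - sqrt(2)*exp(I*pi/4)/4 - sqrt(2)*exp(3*I*pi/4)/4 + sqrt(2 - sqrt(2))*exp(3*I*pi/4)/4 on |0100>, and 0 on every other basis state. Key observation: steps 10-11 multiply out to the identity, so the circuit reduces to the remaining gates.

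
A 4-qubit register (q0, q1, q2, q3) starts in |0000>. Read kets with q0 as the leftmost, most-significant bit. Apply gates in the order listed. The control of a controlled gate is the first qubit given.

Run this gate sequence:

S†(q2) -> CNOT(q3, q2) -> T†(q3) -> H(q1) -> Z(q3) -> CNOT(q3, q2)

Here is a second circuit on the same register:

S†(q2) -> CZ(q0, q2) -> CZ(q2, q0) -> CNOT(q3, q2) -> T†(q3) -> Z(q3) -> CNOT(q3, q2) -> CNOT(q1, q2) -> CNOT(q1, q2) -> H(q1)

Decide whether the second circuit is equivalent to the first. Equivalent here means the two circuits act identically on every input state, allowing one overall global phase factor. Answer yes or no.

Yes: on every input state the two circuits agree up to one overall phase factor.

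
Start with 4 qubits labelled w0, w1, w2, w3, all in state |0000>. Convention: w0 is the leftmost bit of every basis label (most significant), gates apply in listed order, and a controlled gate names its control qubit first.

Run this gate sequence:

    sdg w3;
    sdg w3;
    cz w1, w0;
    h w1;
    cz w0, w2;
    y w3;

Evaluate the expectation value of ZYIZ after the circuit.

The observable ZYIZ averages to 0.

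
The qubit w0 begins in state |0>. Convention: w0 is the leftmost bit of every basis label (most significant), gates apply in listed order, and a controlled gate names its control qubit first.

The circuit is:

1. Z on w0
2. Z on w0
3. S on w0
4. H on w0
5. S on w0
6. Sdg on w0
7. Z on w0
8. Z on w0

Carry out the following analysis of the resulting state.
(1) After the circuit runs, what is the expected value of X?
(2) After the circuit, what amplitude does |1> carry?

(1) In the final state, X has expectation 1.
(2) The final state's coefficient on |1> equals sqrt(2)/2.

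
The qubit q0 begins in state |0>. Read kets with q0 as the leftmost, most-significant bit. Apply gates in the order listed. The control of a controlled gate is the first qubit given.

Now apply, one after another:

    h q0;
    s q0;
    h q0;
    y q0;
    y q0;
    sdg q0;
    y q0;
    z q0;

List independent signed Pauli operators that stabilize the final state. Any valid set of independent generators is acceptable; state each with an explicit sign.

The stabilizer group can be generated by -X, among other valid generating sets.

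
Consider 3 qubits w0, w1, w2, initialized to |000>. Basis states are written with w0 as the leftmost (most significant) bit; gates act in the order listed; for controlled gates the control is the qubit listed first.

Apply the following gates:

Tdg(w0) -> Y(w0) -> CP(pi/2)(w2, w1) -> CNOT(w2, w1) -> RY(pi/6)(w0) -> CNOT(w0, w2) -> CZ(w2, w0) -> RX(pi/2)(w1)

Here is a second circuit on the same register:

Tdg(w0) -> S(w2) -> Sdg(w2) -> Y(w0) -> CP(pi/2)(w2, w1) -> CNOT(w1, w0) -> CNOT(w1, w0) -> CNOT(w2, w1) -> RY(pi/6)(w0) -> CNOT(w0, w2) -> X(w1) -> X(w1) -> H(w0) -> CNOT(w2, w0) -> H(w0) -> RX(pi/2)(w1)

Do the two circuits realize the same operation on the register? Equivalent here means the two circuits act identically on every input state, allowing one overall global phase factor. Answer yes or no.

Yes: on every input state the two circuits agree up to one overall phase factor.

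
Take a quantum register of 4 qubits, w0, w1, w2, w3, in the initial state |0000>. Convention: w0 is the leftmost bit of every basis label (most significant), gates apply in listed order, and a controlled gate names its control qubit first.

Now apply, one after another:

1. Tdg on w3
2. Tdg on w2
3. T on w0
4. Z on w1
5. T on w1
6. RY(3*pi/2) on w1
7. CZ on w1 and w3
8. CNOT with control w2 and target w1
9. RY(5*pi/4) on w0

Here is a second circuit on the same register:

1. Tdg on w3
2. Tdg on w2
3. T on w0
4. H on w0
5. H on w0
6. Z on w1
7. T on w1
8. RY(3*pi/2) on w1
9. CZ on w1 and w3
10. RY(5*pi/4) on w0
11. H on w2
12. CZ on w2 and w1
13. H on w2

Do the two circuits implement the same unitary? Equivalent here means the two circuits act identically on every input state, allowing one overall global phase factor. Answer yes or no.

No — the two circuits implement different unitaries, even allowing a global phase.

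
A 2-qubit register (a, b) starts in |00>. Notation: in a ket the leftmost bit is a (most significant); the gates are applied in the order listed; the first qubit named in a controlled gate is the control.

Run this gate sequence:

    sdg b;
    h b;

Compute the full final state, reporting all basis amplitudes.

The final amplitudes are sqrt(2)/2 on |00>, sqrt(2)/2 on |01>, 0 on |10>, 0 on |11>.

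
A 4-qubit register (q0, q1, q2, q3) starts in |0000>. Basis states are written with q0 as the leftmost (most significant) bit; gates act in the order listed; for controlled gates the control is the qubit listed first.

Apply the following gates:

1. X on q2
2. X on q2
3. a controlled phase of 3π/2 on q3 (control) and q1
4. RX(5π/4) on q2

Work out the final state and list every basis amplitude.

The final amplitudes are -sqrt(2 - sqrt(2))/2 on |0000>, -I*sqrt(sqrt(2) + 2)/2 on |0010>, and 0 on every other basis state. Key observation: gates 1-2 undo each other exactly, leaving only the rest of the circuit to track.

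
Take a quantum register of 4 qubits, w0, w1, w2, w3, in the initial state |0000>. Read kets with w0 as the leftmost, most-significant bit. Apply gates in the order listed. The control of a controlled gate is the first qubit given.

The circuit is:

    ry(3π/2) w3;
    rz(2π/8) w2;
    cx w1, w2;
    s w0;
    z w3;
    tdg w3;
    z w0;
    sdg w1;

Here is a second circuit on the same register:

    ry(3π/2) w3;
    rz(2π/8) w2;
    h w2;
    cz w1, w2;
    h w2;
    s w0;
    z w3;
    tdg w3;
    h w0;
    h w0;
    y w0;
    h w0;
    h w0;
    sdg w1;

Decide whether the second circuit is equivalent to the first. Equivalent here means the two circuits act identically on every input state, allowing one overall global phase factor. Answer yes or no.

No — the two circuits implement different unitaries, even allowing a global phase.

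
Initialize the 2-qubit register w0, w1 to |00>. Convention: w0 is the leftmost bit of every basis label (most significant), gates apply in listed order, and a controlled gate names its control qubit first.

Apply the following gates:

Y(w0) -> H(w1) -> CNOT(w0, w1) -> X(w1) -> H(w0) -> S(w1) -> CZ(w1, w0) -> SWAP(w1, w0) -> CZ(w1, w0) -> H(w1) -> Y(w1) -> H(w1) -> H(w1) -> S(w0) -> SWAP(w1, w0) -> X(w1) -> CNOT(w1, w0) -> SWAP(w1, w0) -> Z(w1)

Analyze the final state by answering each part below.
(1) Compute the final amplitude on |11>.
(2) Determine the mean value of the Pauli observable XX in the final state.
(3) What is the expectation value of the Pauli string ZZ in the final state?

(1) The amplitude on |11> is -sqrt(2)/2.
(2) The expectation value of XX is 1.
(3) The expectation value of ZZ is 1.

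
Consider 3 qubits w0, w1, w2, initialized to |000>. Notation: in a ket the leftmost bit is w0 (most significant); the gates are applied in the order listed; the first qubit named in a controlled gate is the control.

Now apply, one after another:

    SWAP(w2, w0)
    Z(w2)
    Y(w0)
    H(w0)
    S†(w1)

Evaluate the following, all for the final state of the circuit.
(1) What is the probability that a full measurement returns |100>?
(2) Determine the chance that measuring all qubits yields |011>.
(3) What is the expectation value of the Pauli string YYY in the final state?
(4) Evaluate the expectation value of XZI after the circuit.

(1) Outcome |100> occurs with probability 1/2.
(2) A full measurement returns |011> with probability 0.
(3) The observable YYY averages to 0.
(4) In the final state, XZI has expectation -1.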